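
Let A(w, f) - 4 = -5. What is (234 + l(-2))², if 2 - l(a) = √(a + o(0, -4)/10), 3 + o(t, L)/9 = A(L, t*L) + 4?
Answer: (236 - I*√2)² ≈ 55694.0 - 667.5*I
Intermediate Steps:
A(w, f) = -1 (A(w, f) = 4 - 5 = -1)
o(t, L) = 0 (o(t, L) = -27 + 9*(-1 + 4) = -27 + 9*3 = -27 + 27 = 0)
l(a) = 2 - √a (l(a) = 2 - √(a + 0/10) = 2 - √(a + 0*(⅒)) = 2 - √(a + 0) = 2 - √a)
(234 + l(-2))² = (234 + (2 - √(-2)))² = (234 + (2 - I*√2))² = (236 - I*√2)²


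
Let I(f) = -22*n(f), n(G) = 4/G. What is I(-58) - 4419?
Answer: -128107/29 ≈ -4417.5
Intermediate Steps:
I(f) = -88/f
I(-58) - 4419 = -88/(-58) - 4419 = -88*(-1/58) - 4419 = 44/29 - 4419 = -128107/29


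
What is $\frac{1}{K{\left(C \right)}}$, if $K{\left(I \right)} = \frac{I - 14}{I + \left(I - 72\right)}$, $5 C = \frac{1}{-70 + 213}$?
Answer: $\frac{51478}{10009} \approx 5.1432$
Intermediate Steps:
$C = \frac{1}{715}$ ($C = \frac{1}{5 \left(-70 + 213\right)} = \frac{1}{5 \cdot 143} = \frac{1}{5} \cdot \frac{1}{143} = \frac{1}{715} \approx 0.0013986$)
$K{\left(I \right)} = \frac{-14 + I}{-72 + 2 I}$ ($K{\left(I \right)} = \frac{-14 + I}{I + \left(-72 + I\right)} = \frac{-14 + I}{-72 + 2 I}$)
$\frac{1}{K{\left(C \right)}} = \frac{1}{\frac{1}{2} \frac{1}{-36 + \frac{1}{715}} \left(-14 + \frac{1}{715}\right)} = \frac{1}{\frac{1}{2} \frac{1}{- \frac{25739}{715}} \left(- \frac{10009}{715}\right)} = \frac{1}{\frac{1}{2} \left(- \frac{715}{25739}\right) \left(- \frac{10009}{715}\right)} = \frac{1}{\frac{10009}{51478}} = \frac{51478}{10009}$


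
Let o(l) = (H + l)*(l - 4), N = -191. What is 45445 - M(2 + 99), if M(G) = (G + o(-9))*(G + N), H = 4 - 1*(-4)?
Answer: 55705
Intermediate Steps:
H = 8 (H = 4 + 4 = 8)
o(l) = (-4 + l)*(8 + l) (o(l) = (8 + l)*(l - 4) = (8 + l)*(-4 + l) = (-4 + l)*(8 + l))
M(G) = (-191 + G)*(13 + G) (M(G) = (G + (-32 + (-9)² + 4*(-9)))*(G - 191) = (G + (-32 + 81 - 36))*(-191 + G) = (G + 13)*(-191 + G) = (13 + G)*(-191 + G) = (-191 + G)*(13 + G))
45445 - M(2 + 99) = 45445 - (-2483 + (2 + 99)² - 178*(2 + 99)) = 45445 - (-2483 + 101² - 178*101) = 45445 - (-2483 + 10201 - 17978) = 45445 - 1*(-10260) = 45445 + 10260 = 55705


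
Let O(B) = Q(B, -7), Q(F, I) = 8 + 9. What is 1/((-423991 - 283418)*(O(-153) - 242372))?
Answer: 1/171444108195 ≈ 5.8328e-12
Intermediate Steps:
Q(F, I) = 17
O(B) = 17
1/((-423991 - 283418)*(O(-153) - 242372)) = 1/((-423991 - 283418)*(17 - 242372)) = 1/(-707409*(-242355)) = 1/171444108195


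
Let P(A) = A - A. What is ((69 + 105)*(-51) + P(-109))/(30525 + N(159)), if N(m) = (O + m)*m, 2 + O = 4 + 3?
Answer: -986/6289 ≈ -0.15678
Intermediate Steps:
P(A) = 0
O = 5 (O = -2 + (4 + 3) = -2 + 7 = 5)
N(m) = m*(5 + m) (N(m) = (5 + m)*m = m*(5 + m))
((69 + 105)*(-51) + P(-109))/(30525 + N(159)) = ((69 + 105)*(-51) + 0)/(30525 + 159*(5 + 159)) = (174*(-51) + 0)/(30525 + 159*164) = (-8874 + 0)/(30525 + 26076) = -8874/56601 = -8874*1/56601 = -986/6289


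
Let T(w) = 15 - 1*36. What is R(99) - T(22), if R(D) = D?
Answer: 120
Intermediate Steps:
T(w) = -21 (T(w) = 15 - 36 = -21)
R(99) - T(22) = 99 - 1*(-21) = 99 + 21 = 120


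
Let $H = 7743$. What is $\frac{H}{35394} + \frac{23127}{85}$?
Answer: $\frac{16063043}{58990} \approx 272.3$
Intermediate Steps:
$\frac{H}{35394} + \frac{23127}{85} = \frac{7743}{35394} + \frac{23127}{85} = 7743 \cdot \frac{1}{35394} + 23127 \cdot \frac{1}{85} = \frac{2581}{11798} + \frac{23127}{85} = \frac{16063043}{58990}$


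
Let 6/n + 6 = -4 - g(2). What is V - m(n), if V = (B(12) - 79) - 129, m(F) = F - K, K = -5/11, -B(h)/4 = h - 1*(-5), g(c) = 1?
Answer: -3035/11 ≈ -275.91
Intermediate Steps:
B(h) = -20 - 4*h (B(h) = -4*(h - 1*(-5)) = -4*(h + 5) = -4*(5 + h) = -20 - 4*h)
n = -6/11 (n = 6/(-6 + (-4 - 1*1)) = 6/(-6 + (-4 - 1)) = 6/(-6 - 5) = 6/(-11) = 6*(-1/11) = -6/11 ≈ -0.54545)
K = -5/11 (K = -5*1/11 = -5/11 ≈ -0.45455)
m(F) = 5/11 + F (m(F) = F - 1*(-5/11) = F + 5/11 = 5/11 + F)
V = -276 (V = ((-20 - 4*12) - 79) - 129 = ((-20 - 48) - 79) - 129 = (-68 - 79) - 129 = -147 - 129 = -276)
V - m(n) = -276 - (5/11 - 6/11) = -276 - 1*(-1/11) = -276 + 1/11 = -3035/11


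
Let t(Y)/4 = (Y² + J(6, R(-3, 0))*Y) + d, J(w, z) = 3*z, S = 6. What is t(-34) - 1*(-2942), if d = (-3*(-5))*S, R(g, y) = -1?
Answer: 8334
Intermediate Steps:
d = 90 (d = -3*(-5)*6 = 15*6 = 90)
t(Y) = 360 - 12*Y + 4*Y² (t(Y) = 4*((Y² + (3*(-1))*Y) + 90) = 4*((Y² - 3*Y) + 90) = 4*(90 + Y² - 3*Y) = 360 - 12*Y + 4*Y²)
t(-34) - 1*(-2942) = (360 - 12*(-34) + 4*(-34)²) - 1*(-2942) = (360 + 408 + 4*1156) + 2942 = (360 + 408 + 4624) + 2942 = 5392 + 2942 = 8334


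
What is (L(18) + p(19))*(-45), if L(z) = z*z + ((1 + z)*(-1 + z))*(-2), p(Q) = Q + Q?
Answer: 12780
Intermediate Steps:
p(Q) = 2*Q
L(z) = z² - 2*(1 + z)*(-1 + z)
(L(18) + p(19))*(-45) = ((2 - 1*18²) + 2*19)*(-45) = ((2 - 1*324) + 38)*(-45) = ((2 - 324) + 38)*(-45) = (-322 + 38)*(-45) = -284*(-45) = 12780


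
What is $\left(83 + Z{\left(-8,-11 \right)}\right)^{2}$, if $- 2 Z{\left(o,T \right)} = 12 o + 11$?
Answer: $\frac{63001}{4} \approx 15750.0$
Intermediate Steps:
$Z{\left(o,T \right)} = - \frac{11}{2} - 6 o$ ($Z{\left(o,T \right)} = - \frac{12 o + 11}{2} = - \frac{11 + 12 o}{2} = - \frac{11}{2} - 6 o$)
$\left(83 + Z{\left(-8,-11 \right)}\right)^{2} = \left(83 - - \frac{85}{2}\right)^{2} = \left(83 + \left(- \frac{11}{2} + 48\right)\right)^{2} = \left(83 + \frac{85}{2}\right)^{2} = \left(\frac{251}{2}\right)^{2} = \frac{63001}{4}$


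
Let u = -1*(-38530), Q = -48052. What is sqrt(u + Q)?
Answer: 69*I*sqrt(2) ≈ 97.581*I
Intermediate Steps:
u = 38530
sqrt(u + Q) = sqrt(38530 - 48052) = sqrt(-9522) = 69*I*sqrt(2)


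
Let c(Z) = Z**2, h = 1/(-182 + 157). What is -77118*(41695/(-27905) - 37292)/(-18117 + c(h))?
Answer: -5015923198730625/31597177522 ≈ -1.5875e+5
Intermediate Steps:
h = -1/25 (h = 1/(-25) = -1/25 ≈ -0.040000)
-77118*(41695/(-27905) - 37292)/(-18117 + c(h)) = -77118*(41695/(-27905) - 37292)/(-18117 + (-1/25)**2) = -77118*(41695*(-1/27905) - 37292)/(-18117 + 1/625) = -77118/((-11323124/(625*(-8339/5581 - 37292)))) = -77118/((-11323124/(625*(-208134991/5581)))) = -77118/((-11323124/625*(-5581/208134991))) = -77118/63194355044/130084369375 = -77118*130084369375/63194355044 = -5015923198730625/31597177522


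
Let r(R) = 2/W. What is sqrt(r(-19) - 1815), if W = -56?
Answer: I*sqrt(355747)/14 ≈ 42.603*I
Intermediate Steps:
r(R) = -1/28 (r(R) = 2/(-56) = 2*(-1/56) = -1/28)
sqrt(r(-19) - 1815) = sqrt(-1/28 - 1815) = sqrt(-50821/28) = I*sqrt(355747)/14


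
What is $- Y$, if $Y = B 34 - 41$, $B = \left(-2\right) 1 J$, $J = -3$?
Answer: $-163$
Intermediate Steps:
$B = 6$ ($B = \left(-2\right) 1 \left(-3\right) = \left(-2\right) \left(-3\right) = 6$)
$Y = 163$ ($Y = 6 \cdot 34 - 41 = 204 - 41 = 163$)
$- Y = \left(-1\right) 163 = -163$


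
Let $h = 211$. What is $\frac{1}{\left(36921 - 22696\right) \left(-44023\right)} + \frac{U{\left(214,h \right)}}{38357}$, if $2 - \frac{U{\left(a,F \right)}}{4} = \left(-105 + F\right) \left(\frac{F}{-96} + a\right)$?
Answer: $- \frac{674792971563059}{288242349017700} \approx -2.3411$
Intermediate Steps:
$U{\left(a,F \right)} = 8 - 4 \left(-105 + F\right) \left(a - \frac{F}{96}\right)$ ($U{\left(a,F \right)} = 8 - 4 \left(-105 + F\right) \left(\frac{F}{-96} + a\right) = 8 - 4 \left(-105 + F\right) \left(F \left(- \frac{1}{96}\right) + a\right) = 8 - 4 \left(-105 + F\right) \left(- \frac{F}{96} + a\right) = 8 - 4 \left(-105 + F\right) \left(a - \frac{F}{96}\right)$)
$\frac{1}{\left(36921 - 22696\right) \left(-44023\right)} + \frac{U{\left(214,h \right)}}{38357} = \frac{1}{\left(36921 - 22696\right) \left(-44023\right)} + \frac{8 + 420 \cdot 214 - \frac{7385}{8} + \frac{211^{2}}{24} - 844 \cdot 214}{38357} = \frac{1}{14225} \left(- \frac{1}{44023}\right) + \left(8 + 89880 - \frac{7385}{8} + \frac{1}{24} \cdot 44521 - 180616\right) \frac{1}{38357} = \frac{1}{14225} \left(- \frac{1}{44023}\right) + \left(8 + 89880 - \frac{7385}{8} + \frac{44521}{24} - 180616\right) \frac{1}{38357} = - \frac{1}{626227175} - \frac{1077553}{460284} = - \frac{674792971563059}{288242349017700}$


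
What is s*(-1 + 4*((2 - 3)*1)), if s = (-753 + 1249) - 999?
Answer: 2515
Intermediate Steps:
s = -503 (s = 496 - 999 = -503)
s*(-1 + 4*((2 - 3)*1)) = -503*(-1 + 4*((2 - 3)*1)) = -503*(-1 + 4*(-1*1)) = -503*(-1 + 4*(-1)) = -503*(-1 - 4) = -503*(-5) = 2515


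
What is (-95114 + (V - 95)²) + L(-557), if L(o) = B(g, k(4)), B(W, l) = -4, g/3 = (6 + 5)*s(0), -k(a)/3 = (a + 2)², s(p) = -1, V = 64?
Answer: -94157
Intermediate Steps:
k(a) = -3*(2 + a)² (k(a) = -3*(a + 2)² = -3*(2 + a)²)
g = -33 (g = 3*((6 + 5)*(-1)) = 3*(11*(-1)) = 3*(-11) = -33)
L(o) = -4
(-95114 + (V - 95)²) + L(-557) = (-95114 + (64 - 95)²) - 4 = (-95114 + (-31)²) - 4 = (-95114 + 961) - 4 = -94153 - 4 = -94157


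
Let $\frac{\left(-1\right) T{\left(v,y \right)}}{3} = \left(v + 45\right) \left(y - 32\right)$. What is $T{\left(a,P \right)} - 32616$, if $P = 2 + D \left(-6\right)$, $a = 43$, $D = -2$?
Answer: $-27864$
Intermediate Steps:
$P = 14$ ($P = 2 - -12 = 2 + 12 = 14$)
$T{\left(v,y \right)} = - 3 \left(-32 + y\right) \left(45 + v\right)$ ($T{\left(v,y \right)} = - 3 \left(v + 45\right) \left(y - 32\right) = - 3 \left(45 + v\right) \left(-32 + y\right) = - 3 \left(-32 + y\right) \left(45 + v\right)$)
$T{\left(a,P \right)} - 32616 = \left(4320 - 1890 + 96 \cdot 43 - 129 \cdot 14\right) - 32616 = \left(4320 - 1890 + 4128 - 1806\right) - 32616 = 4752 - 32616 = -27864$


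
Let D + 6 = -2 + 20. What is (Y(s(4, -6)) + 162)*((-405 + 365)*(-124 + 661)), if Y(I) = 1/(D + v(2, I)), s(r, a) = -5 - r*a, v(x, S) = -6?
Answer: -3483340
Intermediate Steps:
s(r, a) = -5 - a*r
D = 12 (D = -6 + (-2 + 20) = -6 + 18 = 12)
Y(I) = ⅙ (Y(I) = 1/(12 - 6) = 1/6 = ⅙)
(Y(s(4, -6)) + 162)*((-405 + 365)*(-124 + 661)) = (⅙ + 162)*((-405 + 365)*(-124 + 661)) = 973*(-40*537)/6 = (973/6)*(-21480) = -3483340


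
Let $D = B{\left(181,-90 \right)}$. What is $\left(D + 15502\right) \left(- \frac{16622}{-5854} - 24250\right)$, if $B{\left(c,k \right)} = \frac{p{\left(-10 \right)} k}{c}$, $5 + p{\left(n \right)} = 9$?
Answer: $- \frac{199110514057378}{529787} \approx -3.7583 \cdot 10^{8}$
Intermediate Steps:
$p{\left(n \right)} = 4$ ($p{\left(n \right)} = -5 + 9 = 4$)
$B{\left(c,k \right)} = \frac{4 k}{c}$
$D = - \frac{360}{181}$ ($D = 4 \left(-90\right) \frac{1}{181} = - \frac{360}{181} \approx -1.989$)
$\left(D + 15502\right) \left(- \frac{16622}{-5854} - 24250\right) = \left(- \frac{360}{181} + 15502\right) \left(- \frac{16622}{-5854} - 24250\right) = \frac{2805502 \left(\left(-16622\right) \left(- \frac{1}{5854}\right) - 24250\right)}{181} = \frac{2805502 \left(\frac{8311}{2927} - 24250\right)}{181} = \frac{2805502}{181} \left(- \frac{70971439}{2927}\right) = - \frac{199110514057378}{529787}$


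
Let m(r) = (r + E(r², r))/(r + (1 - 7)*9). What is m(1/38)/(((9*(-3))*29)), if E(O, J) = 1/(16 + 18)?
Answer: 4/3033429 ≈ 1.3186e-6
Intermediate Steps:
E(O, J) = 1/34
m(r) = (1/34 + r)/(-54 + r) (m(r) = (r + 1/34)/(r + (1 - 7)*9) = (1/34 + r)/(r - 6*9) = (1/34 + r)/(r - 54) = (1/34 + r)/(-54 + r))
m(1/38)/(((9*(-3))*29)) = ((1/34 + 1/38)/(-54 + 1/38))/(((9*(-3))*29)) = ((1/34 + 1/38)/(-54 + 1/38))/((-27*29)) = ((18/323)/(-2051/38))/(-783) = -38/2051*18/323*(-1/783) = -36/34867*(-1/783) = 4/3033429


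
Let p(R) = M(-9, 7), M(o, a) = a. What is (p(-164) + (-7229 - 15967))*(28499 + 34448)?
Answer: -1459677983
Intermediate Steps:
p(R) = 7
(p(-164) + (-7229 - 15967))*(28499 + 34448) = (7 + (-7229 - 15967))*(28499 + 34448) = (7 - 23196)*62947 = -23189*62947 = -1459677983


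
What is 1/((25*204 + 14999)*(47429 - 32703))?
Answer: 1/295977874 ≈ 3.3786e-9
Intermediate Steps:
1/((25*204 + 14999)*(47429 - 32703)) = 1/((5100 + 14999)*14726) = 1/(20099*14726) = 1/295977874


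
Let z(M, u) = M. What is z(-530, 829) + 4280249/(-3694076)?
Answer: -1962140529/3694076 ≈ -531.16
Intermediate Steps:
z(-530, 829) + 4280249/(-3694076) = -530 + 4280249/(-3694076) = -530 + 4280249*(-1/3694076) = -530 - 4280249/3694076 = -1962140529/3694076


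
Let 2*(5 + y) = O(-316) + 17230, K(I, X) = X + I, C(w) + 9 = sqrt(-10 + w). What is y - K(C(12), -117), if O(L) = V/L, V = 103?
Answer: 5521049/632 - sqrt(2) ≈ 8734.4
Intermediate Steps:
O(L) = 103/L
C(w) = -9 + sqrt(-10 + w)
K(I, X) = I + X
y = 5441417/632 (y = -5 + (103/(-316) + 17230)/2 = -5 + (103*(-1/316) + 17230)/2 = -5 + (-103/316 + 17230)/2 = -5 + (1/2)*(5444577/316) = -5 + 5444577/632 = 5441417/632 ≈ 8609.8)
y - K(C(12), -117) = 5441417/632 - ((-9 + sqrt(-10 + 12)) - 117) = 5441417/632 - ((-9 + sqrt(2)) - 117) = 5441417/632 - (-126 + sqrt(2)) = 5441417/632 + (126 - sqrt(2)) = 5521049/632 - sqrt(2)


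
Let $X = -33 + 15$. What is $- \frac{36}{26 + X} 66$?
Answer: $-297$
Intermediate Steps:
$X = -18$
$- \frac{36}{26 + X} 66 = - \frac{36}{26 - 18} \cdot 66 = - \frac{36}{8} \cdot 66 = \left(-36\right) \frac{1}{8} \cdot 66 = \left(- \frac{9}{2}\right) 66 = -297$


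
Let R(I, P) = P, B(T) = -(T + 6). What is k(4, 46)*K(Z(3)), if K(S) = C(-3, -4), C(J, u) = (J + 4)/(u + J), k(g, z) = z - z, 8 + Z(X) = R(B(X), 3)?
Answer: 0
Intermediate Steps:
B(T) = -6 - T (B(T) = -(6 + T) = -6 - T)
Z(X) = -5 (Z(X) = -8 + 3 = -5)
k(g, z) = 0
C(J, u) = (4 + J)/(J + u)
K(S) = -⅐ (K(S) = (4 - 3)/(-3 - 4) = 1/(-7) = -⅐*1 = -⅐)
k(4, 46)*K(Z(3)) = 0*(-⅐) = 0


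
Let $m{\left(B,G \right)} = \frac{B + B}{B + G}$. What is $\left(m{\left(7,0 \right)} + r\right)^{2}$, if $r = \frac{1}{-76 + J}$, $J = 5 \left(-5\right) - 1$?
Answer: $\frac{41209}{10404} \approx 3.9609$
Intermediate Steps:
$J = -26$ ($J = -25 - 1 = -26$)
$m{\left(B,G \right)} = \frac{2 B}{B + G}$
$r = - \frac{1}{102}$ ($r = \frac{1}{-76 - 26} = \frac{1}{-102} = - \frac{1}{102} \approx -0.0098039$)
$\left(m{\left(7,0 \right)} + r\right)^{2} = \left(2 \cdot 7 \frac{1}{7 + 0} - \frac{1}{102}\right)^{2} = \left(2 \cdot 7 \cdot \frac{1}{7} - \frac{1}{102}\right)^{2} = \left(2 - \frac{1}{102}\right)^{2} = \left(\frac{203}{102}\right)^{2} = \frac{41209}{10404}$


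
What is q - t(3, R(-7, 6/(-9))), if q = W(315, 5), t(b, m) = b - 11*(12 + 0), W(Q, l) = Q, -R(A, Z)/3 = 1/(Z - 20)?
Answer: 444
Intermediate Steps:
R(A, Z) = -3/(-20 + Z) (R(A, Z) = -3/(Z - 20) = -3/(-20 + Z))
t(b, m) = -132 + b (t(b, m) = b - 11*12 = b - 132 = -132 + b)
q = 315
q - t(3, R(-7, 6/(-9))) = 315 - (-132 + 3) = 315 - 1*(-129) = 315 + 129 = 444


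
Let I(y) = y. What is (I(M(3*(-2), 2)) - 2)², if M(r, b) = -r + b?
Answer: 36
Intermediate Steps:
M(r, b) = b - r
(I(M(3*(-2), 2)) - 2)² = ((2 - 3*(-2)) - 2)² = ((2 - 1*(-6)) - 2)² = ((2 + 6) - 2)² = (8 - 2)² = 6² = 36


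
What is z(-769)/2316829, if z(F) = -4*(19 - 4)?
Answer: -60/2316829 ≈ -2.5897e-5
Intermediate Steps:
z(F) = -60 (z(F) = -4*15 = -60)
z(-769)/2316829 = -60/2316829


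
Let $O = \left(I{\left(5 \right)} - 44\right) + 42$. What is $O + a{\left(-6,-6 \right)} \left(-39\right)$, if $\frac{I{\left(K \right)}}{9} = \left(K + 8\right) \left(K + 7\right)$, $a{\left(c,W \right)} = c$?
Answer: $1636$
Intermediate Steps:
$I{\left(K \right)} = 9 \left(7 + K\right) \left(8 + K\right)$ ($I{\left(K \right)} = 9 \left(K + 8\right) \left(K + 7\right) = 9 \left(8 + K\right) \left(7 + K\right) = 9 \left(7 + K\right) \left(8 + K\right)$)
$O = 1402$ ($O = \left(\left(504 + 9 \cdot 5^{2} + 135 \cdot 5\right) - 44\right) + 42 = \left(\left(504 + 9 \cdot 25 + 675\right) - 44\right) + 42 = \left(\left(504 + 225 + 675\right) - 44\right) + 42 = \left(1404 - 44\right) + 42 = 1360 + 42 = 1402$)
$O + a{\left(-6,-6 \right)} \left(-39\right) = 1402 - -234 = 1402 + 234 = 1636$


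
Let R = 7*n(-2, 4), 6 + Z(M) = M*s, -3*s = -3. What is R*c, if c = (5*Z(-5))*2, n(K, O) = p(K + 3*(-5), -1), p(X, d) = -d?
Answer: -770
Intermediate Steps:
s = 1 (s = -⅓*(-3) = 1)
Z(M) = -6 + M (Z(M) = -6 + M*1 = -6 + M)
n(K, O) = 1 (n(K, O) = -1*(-1) = 1)
R = 7 (R = 7*1 = 7)
c = -110 (c = (5*(-6 - 5))*2 = (5*(-11))*2 = -55*2 = -110)
R*c = 7*(-110) = -770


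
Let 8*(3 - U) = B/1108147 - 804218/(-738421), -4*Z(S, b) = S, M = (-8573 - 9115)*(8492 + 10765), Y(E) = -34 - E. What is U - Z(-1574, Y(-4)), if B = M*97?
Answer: 10920090974266479/3273116063548 ≈ 3336.3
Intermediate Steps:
M = -340617816 (M = -17688*19257 = -340617816)
Z(S, b) = -S/4
B = -33039928152 (B = -340617816*97 = -33039928152)
U = 12208062145272617/3273116063548 (U = 3 - (-33039928152/1108147 - 804218/(-738421))/8 = 3 - (-33039928152*1/1108147 - 804218*(-1/738421))/8 = 3 - (-33039928152/1108147 + 804218/738421)/8 = 3 - ⅛*(-24396485594163946/818279015887) = 3 + 12198242797081973/3273116063548 = 12208062145272617/3273116063548 ≈ 3729.8)
U - Z(-1574, Y(-4)) = 12208062145272617/3273116063548 - (-1)*(-1574)/4 = 12208062145272617/3273116063548 - 1*787/2 = 12208062145272617/3273116063548 - 787/2 = 10920090974266479/3273116063548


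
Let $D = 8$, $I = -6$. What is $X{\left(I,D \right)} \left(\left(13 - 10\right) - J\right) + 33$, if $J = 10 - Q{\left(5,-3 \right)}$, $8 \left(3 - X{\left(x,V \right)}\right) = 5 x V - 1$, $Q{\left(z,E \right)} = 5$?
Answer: $- \frac{133}{4} \approx -33.25$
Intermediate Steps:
$X{\left(x,V \right)} = \frac{25}{8} - \frac{5 V x}{8}$ ($X{\left(x,V \right)} = 3 - \frac{5 x V - 1}{8} = 3 - \frac{5 V x - 1}{8} = 3 - \frac{-1 + 5 V x}{8} = 3 - \left(- \frac{1}{8} + \frac{5 V x}{8}\right) = \frac{25}{8} - \frac{5 V x}{8}$)
$J = 5$ ($J = 10 - 5 = 5$)
$X{\left(I,D \right)} \left(\left(13 - 10\right) - J\right) + 33 = \left(\frac{25}{8} - 5 \left(-6\right)\right) \left(\left(13 - 10\right) - 5\right) + 33 = \left(\frac{25}{8} + 30\right) \left(\left(13 - 10\right) - 5\right) + 33 = \frac{265 \left(3 - 5\right)}{8} + 33 = \frac{265}{8} \left(-2\right) + 33 = - \frac{265}{4} + 33 = - \frac{133}{4}$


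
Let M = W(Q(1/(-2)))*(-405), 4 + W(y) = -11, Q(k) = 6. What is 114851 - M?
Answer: 108776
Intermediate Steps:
W(y) = -15 (W(y) = -4 - 11 = -15)
M = 6075 (M = -15*(-405) = 6075)
114851 - M = 114851 - 1*6075 = 114851 - 6075 = 108776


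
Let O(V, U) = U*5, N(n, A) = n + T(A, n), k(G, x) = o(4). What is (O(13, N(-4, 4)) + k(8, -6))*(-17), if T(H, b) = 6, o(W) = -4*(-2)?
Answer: -306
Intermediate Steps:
o(W) = 8
k(G, x) = 8
N(n, A) = 6 + n (N(n, A) = n + 6 = 6 + n)
O(V, U) = 5*U
(O(13, N(-4, 4)) + k(8, -6))*(-17) = (5*(6 - 4) + 8)*(-17) = (5*2 + 8)*(-17) = (10 + 8)*(-17) = 18*(-17) = -306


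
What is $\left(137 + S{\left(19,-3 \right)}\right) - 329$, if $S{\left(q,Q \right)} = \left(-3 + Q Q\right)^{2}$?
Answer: $-156$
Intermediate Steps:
$S{\left(q,Q \right)} = \left(-3 + Q^{2}\right)^{2}$
$\left(137 + S{\left(19,-3 \right)}\right) - 329 = \left(137 + \left(-3 + \left(-3\right)^{2}\right)^{2}\right) - 329 = \left(137 + \left(-3 + 9\right)^{2}\right) - 329 = \left(137 + 6^{2}\right) - 329 = \left(137 + 36\right) - 329 = 173 - 329 = -156$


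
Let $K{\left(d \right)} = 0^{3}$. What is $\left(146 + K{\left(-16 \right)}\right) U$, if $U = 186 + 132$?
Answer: $46428$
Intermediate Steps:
$K{\left(d \right)} = 0$
$U = 318$
$\left(146 + K{\left(-16 \right)}\right) U = \left(146 + 0\right) 318 = 146 \cdot 318 = 46428$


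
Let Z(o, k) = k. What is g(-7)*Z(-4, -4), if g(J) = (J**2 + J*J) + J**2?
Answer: -588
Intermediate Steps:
g(J) = 3*J**2 (g(J) = (J**2 + J**2) + J**2 = 2*J**2 + J**2 = 3*J**2)
g(-7)*Z(-4, -4) = (3*(-7)**2)*(-4) = (3*49)*(-4) = 147*(-4) = -588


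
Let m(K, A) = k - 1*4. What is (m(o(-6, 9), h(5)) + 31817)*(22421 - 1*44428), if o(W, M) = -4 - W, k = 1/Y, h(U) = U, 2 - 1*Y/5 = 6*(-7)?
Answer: -154023934027/220 ≈ -7.0011e+8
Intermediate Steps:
Y = 220 (Y = 10 - 30*(-7) = 10 - 5*(-42) = 10 + 210 = 220)
k = 1/220 ≈ 0.0045455
m(K, A) = -879/220 (m(K, A) = 1/220 - 1*4 = 1/220 - 4 = -879/220)
(m(o(-6, 9), h(5)) + 31817)*(22421 - 1*44428) = (-879/220 + 31817)*(22421 - 1*44428) = 6998861*(22421 - 44428)/220 = (6998861/220)*(-22007) = -154023934027/220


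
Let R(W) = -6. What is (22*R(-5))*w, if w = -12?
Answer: 1584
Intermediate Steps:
(22*R(-5))*w = (22*(-6))*(-12) = -132*(-12) = 1584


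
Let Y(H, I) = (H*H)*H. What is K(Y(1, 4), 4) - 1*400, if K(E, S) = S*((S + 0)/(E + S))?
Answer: -1984/5 ≈ -396.80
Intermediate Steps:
Y(H, I) = H³ (Y(H, I) = H²*H = H³)
K(E, S) = S²/(E + S) (K(E, S) = S*(S/(E + S)) = S²/(E + S))
K(Y(1, 4), 4) - 1*400 = 4²/(1³ + 4) - 1*400 = 16/(1 + 4) - 400 = 16/5 - 400 = -1984/5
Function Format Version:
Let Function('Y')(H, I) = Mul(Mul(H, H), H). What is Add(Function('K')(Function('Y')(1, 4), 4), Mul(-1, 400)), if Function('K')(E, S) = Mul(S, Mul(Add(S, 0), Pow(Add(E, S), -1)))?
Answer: Rational(-1984, 5) ≈ -396.80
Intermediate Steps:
Function('Y')(H, I) = Pow(H, 3) (Function('Y')(H, I) = Mul(Pow(H, 2), H) = Pow(H, 3))
Function('K')(E, S) = Mul(Pow(S, 2), Pow(Add(E, S), -1)) (Function('K')(E, S) = Mul(S, Mul(S, Pow(Add(E, S), -1))) = Mul(Pow(S, 2), Pow(Add(E, S), -1)))
Add(Function('K')(Function('Y')(1, 4), 4), Mul(-1, 400)) = Add(Mul(Pow(4, 2), Pow(Add(Pow(1, 3), 4), -1)), Mul(-1, 400)) = Add(Mul(16, Pow(Add(1, 4), -1)), -400) = Add(Mul(16, Pow(5, -1)), -400) = Add(Mul(16, Rational(1, 5)), -400) = Add(Rational(16, 5), -400) = Rational(-1984, 5)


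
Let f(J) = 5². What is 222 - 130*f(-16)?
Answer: -3028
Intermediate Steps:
f(J) = 25
222 - 130*f(-16) = 222 - 130*25 = 222 - 3250 = -3028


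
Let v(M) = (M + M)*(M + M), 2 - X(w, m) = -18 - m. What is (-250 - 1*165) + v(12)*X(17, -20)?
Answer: -415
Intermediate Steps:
X(w, m) = 20 + m (X(w, m) = 2 - (-18 - m) = 2 + (18 + m) = 20 + m)
v(M) = 4*M² (v(M) = (2*M)*(2*M) = 4*M²)
(-250 - 1*165) + v(12)*X(17, -20) = (-250 - 1*165) + (4*12²)*(20 - 20) = (-250 - 165) + (4*144)*0 = -415 + 576*0 = -415 + 0 = -415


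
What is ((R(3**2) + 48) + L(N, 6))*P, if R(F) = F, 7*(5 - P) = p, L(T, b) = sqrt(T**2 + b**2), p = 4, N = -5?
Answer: 1767/7 + 31*sqrt(61)/7 ≈ 287.02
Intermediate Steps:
P = 31/7 (P = 5 - 1/7*4 = 5 - 4/7 = 31/7 ≈ 4.4286)
((R(3**2) + 48) + L(N, 6))*P = ((3**2 + 48) + sqrt((-5)**2 + 6**2))*(31/7) = ((9 + 48) + sqrt(25 + 36))*(31/7) = (57 + sqrt(61))*(31/7) = 1767/7 + 31*sqrt(61)/7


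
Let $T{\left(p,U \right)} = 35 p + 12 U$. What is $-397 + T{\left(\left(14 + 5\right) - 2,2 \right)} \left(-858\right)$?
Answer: $-531499$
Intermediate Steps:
$T{\left(p,U \right)} = 12 U + 35 p$
$-397 + T{\left(\left(14 + 5\right) - 2,2 \right)} \left(-858\right) = -397 + \left(12 \cdot 2 + 35 \left(\left(14 + 5\right) - 2\right)\right) \left(-858\right) = -397 + \left(24 + 35 \left(19 - 2\right)\right) \left(-858\right) = -397 + \left(24 + 35 \cdot 17\right) \left(-858\right) = -397 + \left(24 + 595\right) \left(-858\right) = -397 + 619 \left(-858\right) = -397 - 531102 = -531499$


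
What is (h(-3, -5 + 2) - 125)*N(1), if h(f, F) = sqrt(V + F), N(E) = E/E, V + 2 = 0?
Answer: -125 + I*sqrt(5) ≈ -125.0 + 2.2361*I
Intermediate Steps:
V = -2 (V = -2 + 0 = -2)
N(E) = 1
h(f, F) = sqrt(-2 + F)
(h(-3, -5 + 2) - 125)*N(1) = (sqrt(-2 + (-5 + 2)) - 125)*1 = (sqrt(-2 - 3) - 125)*1 = (sqrt(-5) - 125)*1 = (I*sqrt(5) - 125)*1 = (-125 + I*sqrt(5))*1 = -125 + I*sqrt(5)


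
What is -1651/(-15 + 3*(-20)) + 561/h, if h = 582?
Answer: 334319/14550 ≈ 22.977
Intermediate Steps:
-1651/(-15 + 3*(-20)) + 561/h = -1651/(-15 + 3*(-20)) + 561/582 = -1651/(-15 - 60) + 561*(1/582) = -1651/(-75) + 187/194 = -1651*(-1/75) + 187/194 = 1651/75 + 187/194 = 334319/14550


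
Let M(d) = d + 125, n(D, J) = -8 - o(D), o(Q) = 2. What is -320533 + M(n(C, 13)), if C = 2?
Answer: -320418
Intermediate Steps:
n(D, J) = -10 (n(D, J) = -8 - 1*2 = -8 - 2 = -10)
M(d) = 125 + d
-320533 + M(n(C, 13)) = -320533 + (125 - 10) = -320533 + 115 = -320418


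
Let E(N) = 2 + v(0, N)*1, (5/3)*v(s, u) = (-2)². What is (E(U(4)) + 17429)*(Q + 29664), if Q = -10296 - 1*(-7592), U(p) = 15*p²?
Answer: 470004464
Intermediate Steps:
v(s, u) = 12/5 (v(s, u) = (⅗)*(-2)² = (⅗)*4 = 12/5)
E(N) = 22/5 (E(N) = 2 + (12/5)*1 = 2 + 12/5 = 22/5)
Q = -2704 (Q = -10296 + 7592 = -2704)
(E(U(4)) + 17429)*(Q + 29664) = (22/5 + 17429)*(-2704 + 29664) = (87167/5)*26960 = 470004464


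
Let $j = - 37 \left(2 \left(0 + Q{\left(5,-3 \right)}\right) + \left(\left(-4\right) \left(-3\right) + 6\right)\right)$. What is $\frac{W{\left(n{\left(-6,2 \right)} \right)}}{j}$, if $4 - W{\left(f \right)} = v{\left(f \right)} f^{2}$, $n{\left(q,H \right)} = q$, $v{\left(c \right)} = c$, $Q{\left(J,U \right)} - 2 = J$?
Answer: $- \frac{55}{296} \approx -0.18581$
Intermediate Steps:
$Q{\left(J,U \right)} = 2 + J$
$W{\left(f \right)} = 4 - f^{3}$ ($W{\left(f \right)} = 4 - f f^{2} = 4 - f^{3}$)
$j = -1184$ ($j = - 37 \left(2 \left(0 + \left(2 + 5\right)\right) + \left(\left(-4\right) \left(-3\right) + 6\right)\right) = - 37 \left(2 \left(0 + 7\right) + \left(12 + 6\right)\right) = - 37 \left(2 \cdot 7 + 18\right) = - 37 \left(14 + 18\right) = \left(-37\right) 32 = -1184$)
$\frac{W{\left(n{\left(-6,2 \right)} \right)}}{j} = \frac{4 - \left(-6\right)^{3}}{-1184} = \left(4 - -216\right) \left(- \frac{1}{1184}\right) = \left(4 + 216\right) \left(- \frac{1}{1184}\right) = 220 \left(- \frac{1}{1184}\right) = - \frac{55}{296}$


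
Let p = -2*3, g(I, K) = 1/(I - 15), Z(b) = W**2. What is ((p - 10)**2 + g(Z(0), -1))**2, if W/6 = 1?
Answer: 28912129/441 ≈ 65560.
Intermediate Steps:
W = 6 (W = 6*1 = 6)
Z(b) = 36 (Z(b) = 6**2 = 36)
g(I, K) = 1/(-15 + I)
p = -6
((p - 10)**2 + g(Z(0), -1))**2 = ((-6 - 10)**2 + 1/(-15 + 36))**2 = ((-16)**2 + 1/21)**2 = (256 + 1/21)**2 = (5377/21)**2 = 28912129/441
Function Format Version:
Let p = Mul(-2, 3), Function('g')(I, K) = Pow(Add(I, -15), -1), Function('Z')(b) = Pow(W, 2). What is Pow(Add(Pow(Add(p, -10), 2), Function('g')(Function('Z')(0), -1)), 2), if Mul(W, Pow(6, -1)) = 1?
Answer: Rational(28912129, 441) ≈ 65560.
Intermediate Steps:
W = 6 (W = Mul(6, 1) = 6)
Function('Z')(b) = 36 (Function('Z')(b) = Pow(6, 2) = 36)
Function('g')(I, K) = Pow(Add(-15, I), -1)
p = -6
Pow(Add(Pow(Add(p, -10), 2), Function('g')(Function('Z')(0), -1)), 2) = Pow(Add(Pow(Add(-6, -10), 2), Pow(Add(-15, 36), -1)), 2) = Pow(Add(Pow(-16, 2), Pow(21, -1)), 2) = Pow(Add(256, Rational(1, 21)), 2) = Pow(Rational(5377, 21), 2) = Rational(28912129, 441)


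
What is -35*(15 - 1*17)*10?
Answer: 700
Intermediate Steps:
-35*(15 - 1*17)*10 = -35*(15 - 17)*10 = -35*(-2)*10 = 70*10 = 700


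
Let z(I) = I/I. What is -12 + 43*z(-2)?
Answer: 31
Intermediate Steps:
z(I) = 1
-12 + 43*z(-2) = -12 + 43*1 = -12 + 43 = 31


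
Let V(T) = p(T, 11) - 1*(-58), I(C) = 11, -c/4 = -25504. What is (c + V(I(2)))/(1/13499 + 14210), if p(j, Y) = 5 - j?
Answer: 1377815932/191820791 ≈ 7.1828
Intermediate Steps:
c = 102016 (c = -4*(-25504) = 102016)
V(T) = 63 - T (V(T) = (5 - T) - 1*(-58) = (5 - T) + 58 = 63 - T)
(c + V(I(2)))/(1/13499 + 14210) = (102016 + (63 - 1*11))/(1/13499 + 14210) = (102016 + (63 - 11))/(1/13499 + 14210) = (102016 + 52)/(191820791/13499) = 102068*(13499/191820791) = 1377815932/191820791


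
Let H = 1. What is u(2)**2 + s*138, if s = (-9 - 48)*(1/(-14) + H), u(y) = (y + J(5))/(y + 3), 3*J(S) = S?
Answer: -11503178/1575 ≈ -7303.6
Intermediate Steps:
J(S) = S/3
u(y) = (5/3 + y)/(3 + y) (u(y) = (y + (1/3)*5)/(y + 3) = (y + 5/3)/(3 + y) = (5/3 + y)/(3 + y))
s = -741/14 (s = (-9 - 48)*(1/(-14) + 1) = -57*(-1/14 + 1) = -57*13/14 = -741/14 ≈ -52.929)
u(2)**2 + s*138 = ((5/3 + 2)/(3 + 2))**2 - 741/14*138 = ((11/3)/5)**2 - 51129/7 = ((1/5)*(11/3))**2 - 51129/7 = (11/15)**2 - 51129/7 = 121/225 - 51129/7 = -11503178/1575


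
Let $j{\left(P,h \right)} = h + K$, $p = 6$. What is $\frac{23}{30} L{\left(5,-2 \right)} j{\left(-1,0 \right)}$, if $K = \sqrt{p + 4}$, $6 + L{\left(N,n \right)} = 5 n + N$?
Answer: $- \frac{253 \sqrt{10}}{30} \approx -26.669$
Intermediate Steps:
$L{\left(N,n \right)} = -6 + N + 5 n$ ($L{\left(N,n \right)} = -6 + \left(5 n + N\right) = -6 + \left(N + 5 n\right) = -6 + N + 5 n$)
$K = \sqrt{10}$ ($K = \sqrt{6 + 4} = \sqrt{10} \approx 3.1623$)
$j{\left(P,h \right)} = h + \sqrt{10}$
$\frac{23}{30} L{\left(5,-2 \right)} j{\left(-1,0 \right)} = \frac{23}{30} \left(-6 + 5 + 5 \left(-2\right)\right) \left(0 + \sqrt{10}\right) = 23 \cdot \frac{1}{30} \left(-6 + 5 - 10\right) \sqrt{10} = \frac{23}{30} \left(-11\right) \sqrt{10} = - \frac{253 \sqrt{10}}{30}$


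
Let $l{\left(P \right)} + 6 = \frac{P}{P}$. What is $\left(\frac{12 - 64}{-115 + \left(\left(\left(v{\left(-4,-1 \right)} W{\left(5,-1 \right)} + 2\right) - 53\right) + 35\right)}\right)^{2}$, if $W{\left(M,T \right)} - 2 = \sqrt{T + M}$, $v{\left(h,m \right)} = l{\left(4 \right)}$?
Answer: $\frac{2704}{22801} \approx 0.11859$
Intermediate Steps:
$l{\left(P \right)} = -5$ ($l{\left(P \right)} = -6 + \frac{P}{P} = -6 + 1 = -5$)
$v{\left(h,m \right)} = -5$
$W{\left(M,T \right)} = 2 + \sqrt{M + T}$ ($W{\left(M,T \right)} = 2 + \sqrt{T + M} = 2 + \sqrt{M + T}$)
$\left(\frac{12 - 64}{-115 + \left(\left(\left(v{\left(-4,-1 \right)} W{\left(5,-1 \right)} + 2\right) - 53\right) + 35\right)}\right)^{2} = \left(\frac{12 - 64}{-115 + \left(\left(\left(- 5 \left(2 + \sqrt{5 - 1}\right) + 2\right) - 53\right) + 35\right)}\right)^{2} = \left(- \frac{52}{-115 + \left(\left(\left(- 5 \left(2 + \sqrt{4}\right) + 2\right) - 53\right) + 35\right)}\right)^{2} = \left(- \frac{52}{-115 + \left(\left(\left(- 5 \left(2 + 2\right) + 2\right) - 53\right) + 35\right)}\right)^{2} = \left(- \frac{52}{-115 + \left(\left(\left(\left(-5\right) 4 + 2\right) - 53\right) + 35\right)}\right)^{2} = \left(- \frac{52}{-115 + \left(\left(\left(-20 + 2\right) - 53\right) + 35\right)}\right)^{2} = \left(- \frac{52}{-115 + \left(\left(-18 - 53\right) + 35\right)}\right)^{2} = \left(- \frac{52}{-115 + \left(-71 + 35\right)}\right)^{2} = \left(- \frac{52}{-115 - 36}\right)^{2} = \left(- \frac{52}{-151}\right)^{2} = \left(\left(-52\right) \left(- \frac{1}{151}\right)\right)^{2} = \left(\frac{52}{151}\right)^{2} = \frac{2704}{22801}$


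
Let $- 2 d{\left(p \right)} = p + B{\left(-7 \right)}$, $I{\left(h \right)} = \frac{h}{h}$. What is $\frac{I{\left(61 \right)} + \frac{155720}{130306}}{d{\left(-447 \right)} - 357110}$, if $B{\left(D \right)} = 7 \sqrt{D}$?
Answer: $- \frac{102078818049}{16596811215874208} + \frac{1001091 i \sqrt{7}}{16596811215874208} \approx -6.1505 \cdot 10^{-6} + 1.5959 \cdot 10^{-10} i$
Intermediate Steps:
$I{\left(h \right)} = 1$
$d{\left(p \right)} = - \frac{p}{2} - \frac{7 i \sqrt{7}}{2}$ ($d{\left(p \right)} = - \frac{p + 7 \sqrt{-7}}{2} = - \frac{p + 7 i \sqrt{7}}{2} = - \frac{p}{2} - \frac{7 i \sqrt{7}}{2}$)
$\frac{I{\left(61 \right)} + \frac{155720}{130306}}{d{\left(-447 \right)} - 357110} = \frac{1 + \frac{155720}{130306}}{\left(\left(- \frac{1}{2}\right) \left(-447\right) - \frac{7 i \sqrt{7}}{2}\right) - 357110} = \frac{1 + 155720 \cdot \frac{1}{130306}}{\left(\frac{447}{2} - \frac{7 i \sqrt{7}}{2}\right) - 357110} = \frac{1 + \frac{77860}{65153}}{- \frac{713773}{2} - \frac{7 i \sqrt{7}}{2}} = \frac{143013}{65153 \left(- \frac{713773}{2} - \frac{7 i \sqrt{7}}{2}\right)}$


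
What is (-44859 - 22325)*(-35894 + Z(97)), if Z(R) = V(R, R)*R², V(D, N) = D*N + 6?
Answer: -5949132517744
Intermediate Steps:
V(D, N) = 6 + D*N
Z(R) = R²*(6 + R²) (Z(R) = (6 + R*R)*R² = (6 + R²)*R² = R²*(6 + R²))
(-44859 - 22325)*(-35894 + Z(97)) = (-44859 - 22325)*(-35894 + 97²*(6 + 97²)) = -67184*(-35894 + 9409*(6 + 9409)) = -67184*(-35894 + 9409*9415) = -67184*(-35894 + 88585735) = -67184*88549841 = -5949132517744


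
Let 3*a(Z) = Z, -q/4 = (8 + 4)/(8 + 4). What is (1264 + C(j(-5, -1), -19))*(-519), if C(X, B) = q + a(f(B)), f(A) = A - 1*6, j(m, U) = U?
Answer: -649615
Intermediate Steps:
f(A) = -6 + A (f(A) = A - 6 = -6 + A)
q = -4 (q = -4*(8 + 4)/(8 + 4) = -48/12 = -4*1 = -4)
a(Z) = Z/3
C(X, B) = -6 + B/3 (C(X, B) = -4 + (-6 + B)/3 = -4 + (-2 + B/3) = -6 + B/3)
(1264 + C(j(-5, -1), -19))*(-519) = (1264 + (-6 + (1/3)*(-19)))*(-519) = (1264 + (-6 - 19/3))*(-519) = (1264 - 37/3)*(-519) = (3755/3)*(-519) = -649615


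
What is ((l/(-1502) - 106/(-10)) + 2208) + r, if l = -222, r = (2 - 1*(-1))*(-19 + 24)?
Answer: 8387723/3755 ≈ 2233.7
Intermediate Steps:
r = 15 (r = (2 + 1)*5 = 3*5 = 15)
((l/(-1502) - 106/(-10)) + 2208) + r = ((-222/(-1502) - 106/(-10)) + 2208) + 15 = ((-222*(-1/1502) - 106*(-⅒)) + 2208) + 15 = ((111/751 + 53/5) + 2208) + 15 = (40358/3755 + 2208) + 15 = 8331398/3755 + 15 = 8387723/3755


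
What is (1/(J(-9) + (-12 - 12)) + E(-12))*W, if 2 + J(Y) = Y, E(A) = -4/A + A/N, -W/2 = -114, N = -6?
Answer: 18392/35 ≈ 525.49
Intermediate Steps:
W = 228 (W = -2*(-114) = 228)
E(A) = -4/A - A/6 (E(A) = -4/A + A/(-6) = -4/A + A*(-⅙) = -4/A - A/6)
J(Y) = -2 + Y
(1/(J(-9) + (-12 - 12)) + E(-12))*W = (1/((-2 - 9) + (-12 - 12)) + (-4/(-12) - ⅙*(-12)))*228 = (1/(-11 - 24) + (-4*(-1/12) + 2))*228 = (1/(-35) + (⅓ + 2))*228 = (-1/35 + 7/3)*228 = (242/105)*228 = 18392/35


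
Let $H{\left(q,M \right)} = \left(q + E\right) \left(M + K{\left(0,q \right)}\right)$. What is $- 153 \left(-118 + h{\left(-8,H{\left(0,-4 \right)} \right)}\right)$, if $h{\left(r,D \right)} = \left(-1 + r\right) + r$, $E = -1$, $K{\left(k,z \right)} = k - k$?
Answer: $20655$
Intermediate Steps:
$K{\left(k,z \right)} = 0$
$H{\left(q,M \right)} = M \left(-1 + q\right)$ ($H{\left(q,M \right)} = \left(q - 1\right) \left(M + 0\right) = \left(-1 + q\right) M = M \left(-1 + q\right)$)
$h{\left(r,D \right)} = -1 + 2 r$
$- 153 \left(-118 + h{\left(-8,H{\left(0,-4 \right)} \right)}\right) = - 153 \left(-118 + \left(-1 + 2 \left(-8\right)\right)\right) = - 153 \left(-118 - 17\right) = \left(-153\right) \left(-135\right) = 20655$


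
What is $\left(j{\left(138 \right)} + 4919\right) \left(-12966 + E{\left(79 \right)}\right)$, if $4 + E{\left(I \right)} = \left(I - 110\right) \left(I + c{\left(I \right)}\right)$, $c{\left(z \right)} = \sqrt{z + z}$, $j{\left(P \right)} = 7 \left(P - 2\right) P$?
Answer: $-2101532605 - 4225145 \sqrt{158} \approx -2.1546 \cdot 10^{9}$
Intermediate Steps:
$j{\left(P \right)} = P \left(-14 + 7 P\right)$ ($j{\left(P \right)} = 7 \left(-2 + P\right) P = \left(-14 + 7 P\right) P = P \left(-14 + 7 P\right)$)
$c{\left(z \right)} = \sqrt{2} \sqrt{z}$ ($c{\left(z \right)} = \sqrt{2 z} = \sqrt{2} \sqrt{z}$)
$E{\left(I \right)} = -4 + \left(-110 + I\right) \left(I + \sqrt{2} \sqrt{I}\right)$ ($E{\left(I \right)} = -4 + \left(I - 110\right) \left(I + \sqrt{2} \sqrt{I}\right) = -4 + \left(-110 + I\right) \left(I + \sqrt{2} \sqrt{I}\right)$)
$\left(j{\left(138 \right)} + 4919\right) \left(-12966 + E{\left(79 \right)}\right) = \left(7 \cdot 138 \left(-2 + 138\right) + 4919\right) \left(-12966 - \left(8694 - 6241 - \sqrt{2} \cdot 79^{\frac{3}{2}} + 110 \sqrt{2} \sqrt{79}\right)\right) = \left(7 \cdot 138 \cdot 136 + 4919\right) \left(-12966 - \left(2453 + 110 \sqrt{158} - \sqrt{2} \cdot 79 \sqrt{79}\right)\right) = \left(131376 + 4919\right) \left(-12966 - \left(2453 + 31 \sqrt{158}\right)\right) = 136295 \left(-12966 - \left(2453 + 31 \sqrt{158}\right)\right) = 136295 \left(-15419 - 31 \sqrt{158}\right) = -2101532605 - 4225145 \sqrt{158}$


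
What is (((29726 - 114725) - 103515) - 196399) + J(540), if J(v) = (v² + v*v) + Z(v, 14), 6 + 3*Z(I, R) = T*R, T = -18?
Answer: 198201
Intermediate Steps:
Z(I, R) = -2 - 6*R (Z(I, R) = -2 + (-18*R)/3 = -2 - 6*R)
J(v) = -86 + 2*v² (J(v) = (v² + v*v) + (-2 - 6*14) = (v² + v²) + (-2 - 84) = 2*v² - 86 = -86 + 2*v²)
(((29726 - 114725) - 103515) - 196399) + J(540) = (((29726 - 114725) - 103515) - 196399) + (-86 + 2*540²) = ((-84999 - 103515) - 196399) + (-86 + 2*291600) = (-188514 - 196399) + (-86 + 583200) = -384913 + 583114 = 198201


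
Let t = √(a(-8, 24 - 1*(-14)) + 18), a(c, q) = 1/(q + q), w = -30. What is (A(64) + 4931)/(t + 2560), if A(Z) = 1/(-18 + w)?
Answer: 2878113920/1494216693 - 8757419*√19/11953733544 ≈ 1.9230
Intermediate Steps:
A(Z) = -1/48 (A(Z) = 1/(-18 - 30) = 1/(-48) = -1/48)
a(c, q) = 1/(2*q)
t = 37*√19/38 (t = √(1/(2*(24 - 1*(-14))) + 18) = √(1/(2*(24 + 14)) + 18) = √((½)/38 + 18) = √((½)*(1/38) + 18) = √(1/76 + 18) = √(1369/76) = 37*√19/38 ≈ 4.2442)
(A(64) + 4931)/(t + 2560) = (-1/48 + 4931)/(37*√19/38 + 2560) = 236687/(48*(2560 + 37*√19/38))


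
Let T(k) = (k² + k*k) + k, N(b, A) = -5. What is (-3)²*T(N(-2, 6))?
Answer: 405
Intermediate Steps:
T(k) = k + 2*k² (T(k) = (k² + k²) + k = 2*k² + k = k + 2*k²)
(-3)²*T(N(-2, 6)) = (-3)²*(-5*(1 + 2*(-5))) = 9*(-5*(1 - 10)) = 9*(-5*(-9)) = 9*45 = 405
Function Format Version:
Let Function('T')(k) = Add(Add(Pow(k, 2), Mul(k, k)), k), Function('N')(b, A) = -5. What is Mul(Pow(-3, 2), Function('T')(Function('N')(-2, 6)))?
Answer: 405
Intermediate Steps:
Function('T')(k) = Add(k, Mul(2, Pow(k, 2))) (Function('T')(k) = Add(Add(Pow(k, 2), Pow(k, 2)), k) = Add(Mul(2, Pow(k, 2)), k) = Add(k, Mul(2, Pow(k, 2))))
Mul(Pow(-3, 2), Function('T')(Function('N')(-2, 6))) = Mul(Pow(-3, 2), Mul(-5, Add(1, Mul(2, -5)))) = Mul(9, Mul(-5, Add(1, -10))) = Mul(9, Mul(-5, -9)) = Mul(9, 45) = 405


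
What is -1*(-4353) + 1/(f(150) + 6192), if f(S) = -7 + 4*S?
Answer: 29535106/6785 ≈ 4353.0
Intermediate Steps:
-1*(-4353) + 1/(f(150) + 6192) = -1*(-4353) + 1/((-7 + 4*150) + 6192) = 4353 + 1/((-7 + 600) + 6192) = 4353 + 1/(593 + 6192) = 4353 + 1/6785 = 29535106/6785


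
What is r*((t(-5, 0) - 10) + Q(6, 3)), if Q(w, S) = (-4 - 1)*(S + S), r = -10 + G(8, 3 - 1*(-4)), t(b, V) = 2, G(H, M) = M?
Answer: 114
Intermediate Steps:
r = -3 (r = -10 + (3 - 1*(-4)) = -10 + (3 + 4) = -10 + 7 = -3)
Q(w, S) = -10*S
r*((t(-5, 0) - 10) + Q(6, 3)) = -3*((2 - 10) - 10*3) = -3*(-8 - 30) = -3*(-38) = 114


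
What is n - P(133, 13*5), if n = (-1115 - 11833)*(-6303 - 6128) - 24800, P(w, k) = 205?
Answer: 160931583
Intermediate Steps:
n = 160931788 (n = -12948*(-12431) - 24800 = 160956588 - 24800 = 160931788)
n - P(133, 13*5) = 160931788 - 1*205 = 160931788 - 205 = 160931583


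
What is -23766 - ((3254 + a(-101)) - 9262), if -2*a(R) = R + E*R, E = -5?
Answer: -17556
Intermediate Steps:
a(R) = 2*R (a(R) = -(R - 5*R)/2 = -(-2)*R = 2*R)
-23766 - ((3254 + a(-101)) - 9262) = -23766 - ((3254 + 2*(-101)) - 9262) = -23766 - ((3254 - 202) - 9262) = -23766 - (3052 - 9262) = -23766 - 1*(-6210) = -23766 + 6210 = -17556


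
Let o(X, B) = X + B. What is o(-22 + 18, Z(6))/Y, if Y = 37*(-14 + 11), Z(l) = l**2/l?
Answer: -2/111 ≈ -0.018018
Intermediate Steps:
Z(l) = l
Y = -111 (Y = 37*(-3) = -111)
o(X, B) = B + X
o(-22 + 18, Z(6))/Y = (6 + (-22 + 18))/(-111) = (6 - 4)*(-1/111) = 2*(-1/111) = -2/111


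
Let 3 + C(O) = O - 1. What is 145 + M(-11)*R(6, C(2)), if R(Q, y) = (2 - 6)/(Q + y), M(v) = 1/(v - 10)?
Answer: 3046/21 ≈ 145.05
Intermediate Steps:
C(O) = -4 + O (C(O) = -3 + (O - 1) = -3 + (-1 + O) = -4 + O)
M(v) = 1/(-10 + v)
R(Q, y) = -4/(Q + y)
145 + M(-11)*R(6, C(2)) = 145 + (-4/(6 + (-4 + 2)))/(-10 - 11) = 145 + (-4/(6 - 2))/(-21) = 145 - (-4)/(21*4) = 145 - 1/21*(-1) = 145 + 1/21 = 3046/21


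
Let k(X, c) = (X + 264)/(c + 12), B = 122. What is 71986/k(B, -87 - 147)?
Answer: -7990446/193 ≈ -41401.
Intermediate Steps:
k(X, c) = (264 + X)/(12 + c)
71986/k(B, -87 - 147) = 71986/(((264 + 122)/(12 + (-87 - 147)))) = 71986/((386/(12 - 234))) = 71986/((386/(-222))) = 71986/((-1/222*386)) = 71986/(-193/111) = 71986*(-111/193) = -7990446/193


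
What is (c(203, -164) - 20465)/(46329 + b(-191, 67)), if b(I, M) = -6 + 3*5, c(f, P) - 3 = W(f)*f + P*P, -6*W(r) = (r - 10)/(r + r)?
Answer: 77015/556056 ≈ 0.13850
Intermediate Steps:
W(r) = -(-10 + r)/(12*r) (W(r) = -(r - 10)/(6*(r + r)) = -(-10 + r)/(6*(2*r)) = -(-10 + r)*1/(2*r)/6 = -(-10 + r)/(12*r))
c(f, P) = 23/6 + P² - f/12 (c(f, P) = 3 + (((10 - f)/(12*f))*f + P*P) = 3 + ((⅚ - f/12) + P²) = 3 + (⅚ + P² - f/12) = 23/6 + P² - f/12)
b(I, M) = 9 (b(I, M) = -6 + 15 = 9)
(c(203, -164) - 20465)/(46329 + b(-191, 67)) = ((23/6 + (-164)² - 1/12*203) - 20465)/(46329 + 9) = ((23/6 + 26896 - 203/12) - 20465)/46338 = (322595/12 - 20465)*(1/46338) = (77015/12)*(1/46338) = 77015/556056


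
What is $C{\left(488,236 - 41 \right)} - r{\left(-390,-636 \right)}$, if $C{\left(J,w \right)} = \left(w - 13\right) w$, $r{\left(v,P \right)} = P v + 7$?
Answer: $-212557$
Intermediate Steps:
$r{\left(v,P \right)} = 7 + P v$
$C{\left(J,w \right)} = w \left(-13 + w\right)$ ($C{\left(J,w \right)} = \left(-13 + w\right) w = w \left(-13 + w\right)$)
$C{\left(488,236 - 41 \right)} - r{\left(-390,-636 \right)} = \left(236 - 41\right) \left(-13 + \left(236 - 41\right)\right) - \left(7 - -248040\right) = 195 \left(-13 + 195\right) - \left(7 + 248040\right) = 195 \cdot 182 - 248047 = 35490 - 248047 = -212557$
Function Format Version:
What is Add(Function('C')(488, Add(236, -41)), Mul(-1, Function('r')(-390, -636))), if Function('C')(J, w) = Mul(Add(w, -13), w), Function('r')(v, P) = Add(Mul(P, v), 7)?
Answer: -212557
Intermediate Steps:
Function('r')(v, P) = Add(7, Mul(P, v))
Function('C')(J, w) = Mul(w, Add(-13, w)) (Function('C')(J, w) = Mul(Add(-13, w), w) = Mul(w, Add(-13, w)))
Add(Function('C')(488, Add(236, -41)), Mul(-1, Function('r')(-390, -636))) = Add(Mul(Add(236, -41), Add(-13, Add(236, -41))), Mul(-1, Add(7, Mul(-636, -390)))) = Add(Mul(195, Add(-13, 195)), Mul(-1, Add(7, 248040))) = Add(Mul(195, 182), Mul(-1, 248047)) = Add(35490, -248047) = -212557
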